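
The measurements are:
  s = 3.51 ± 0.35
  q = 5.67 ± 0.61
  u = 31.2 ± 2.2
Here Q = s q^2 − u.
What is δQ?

26.9

Let p = s·q^2 = 113. δp/p = √((1·δs/s)² + (2·δq/q)²) = √(0.00994 + 0.0463) = 0.237, so δp = 26.8.
Q = p − u: δQ = √(δp² + δu²) = √(716 + 4.84) = 26.9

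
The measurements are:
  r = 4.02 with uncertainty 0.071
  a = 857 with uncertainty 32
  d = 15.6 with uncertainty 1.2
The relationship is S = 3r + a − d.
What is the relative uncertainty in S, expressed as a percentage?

Sums and differences: (δS)² = Σ (cᵢ δxᵢ)².
  (3·δr)² = 0.0454;  (δa)² = 1020;  (δd)² = 1.44
δS = √(1030) = 32.0
S = 853, so δS/S = 32.0/853 = 0.0375.

3.75%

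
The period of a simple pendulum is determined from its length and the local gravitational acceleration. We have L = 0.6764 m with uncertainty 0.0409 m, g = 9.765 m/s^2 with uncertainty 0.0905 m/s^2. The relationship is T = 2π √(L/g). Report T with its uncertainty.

Products/powers → add relative errors in quadrature, weighted by exponent:
  (½·δL/L)² = (0.5×0.0605)² = 0.000914;  (−½·δg/g)² = (-0.5×0.00927)² = 2.15e-05
δT/T = √(0.000936) = 0.0306
T = 1.654 s, so δT = 0.0306 × 1.654 = 0.0506 s.

1.654 ± 0.0506 s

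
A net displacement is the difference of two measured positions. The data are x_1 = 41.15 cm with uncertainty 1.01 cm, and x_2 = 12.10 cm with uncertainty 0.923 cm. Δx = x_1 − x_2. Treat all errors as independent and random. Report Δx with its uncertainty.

29.05 ± 1.37 cm

For a sum/difference, combine absolute errors in quadrature:
  (δx_1)² = 1.02;  (δx_2)² = 0.852
δΔx = √(1.87) = 1.37 cm
Δx = 29.05 cm.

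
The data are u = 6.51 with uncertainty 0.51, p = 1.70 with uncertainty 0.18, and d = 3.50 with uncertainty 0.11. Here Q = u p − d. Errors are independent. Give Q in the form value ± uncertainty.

7.57 ± 1.46

Let w = u·p = 11.1. δw/w = √((1·δu/u)² + (1·δp/p)²) = √(0.00614 + 0.0112) = 0.132, so δw = 1.46.
Q = w − d: δQ = √(δw² + δd²) = √(2.12 + 0.0121) = 1.46
Q = 7.57.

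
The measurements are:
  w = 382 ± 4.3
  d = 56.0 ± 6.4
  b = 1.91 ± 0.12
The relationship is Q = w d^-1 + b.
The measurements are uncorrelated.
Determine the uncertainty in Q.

0.793

Let p = w·d^-1 = 6.82. δp/p = √((1·δw/w)² + (-1·δd/d)²) = √(0.000127 + 0.0131) = 0.115, so δp = 0.783.
Q = p + b: δQ = √(δp² + δb²) = √(0.614 + 0.0144) = 0.793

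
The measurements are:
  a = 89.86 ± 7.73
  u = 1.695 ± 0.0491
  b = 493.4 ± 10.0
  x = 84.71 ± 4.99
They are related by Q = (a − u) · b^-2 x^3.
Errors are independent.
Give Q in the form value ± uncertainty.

220.1 ± 44.3

Let w = a − u = 88.17. δw = √(δa² + δu²) = √(59.8 + 0.00241) = 7.73, so δw/w = 0.0877.
Q is then a monomial in w, b, x:
δQ/Q = √((δw/w)² + (-2·δb/b)² + (3·δx/x)²) = √(0.00769 + 0.00164 + 0.0312) = 0.201
Q = 220.1, so δQ = 0.201 × 220.1 = 44.3.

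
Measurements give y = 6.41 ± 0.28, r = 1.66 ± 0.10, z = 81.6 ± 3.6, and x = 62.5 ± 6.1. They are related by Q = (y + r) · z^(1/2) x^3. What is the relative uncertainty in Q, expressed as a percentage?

Let u = y + r = 8.07. δu = √(δy² + δr²) = √(0.0784 + 0.0100) = 0.297, so δu/u = 0.0368.
Q is then a monomial in u, z, x:
δQ/Q = √((δu/u)² + (½·δz/z)² + (3·δx/x)²) = √(0.00136 + 0.000487 + 0.0857) = 0.296

29.6%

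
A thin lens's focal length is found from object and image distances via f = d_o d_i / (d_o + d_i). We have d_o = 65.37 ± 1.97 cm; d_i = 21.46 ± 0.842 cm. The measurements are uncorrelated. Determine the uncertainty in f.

0.492 cm

∂f/∂d_o = (d_i/(d_o+d_i))² = 0.0611;  ∂f/∂d_i = (d_o/(d_o+d_i))² = 0.567
δf = √((∂f/∂d_o · δd_o)² + (∂f/∂d_i · δd_i)²) = √(0.0145 + 0.228) = 0.492 cm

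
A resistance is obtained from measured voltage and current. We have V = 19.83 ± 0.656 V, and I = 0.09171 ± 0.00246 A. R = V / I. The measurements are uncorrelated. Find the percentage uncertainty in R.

For a monomial R ∝ V, I^-1, fractional errors add in quadrature:
  (1·δV/V)² = (1×0.0331)² = 0.00109;  (-1·δI/I)² = (-1×0.0268)² = 0.000720
δR/R = √(0.00181) = 0.0426

4.26%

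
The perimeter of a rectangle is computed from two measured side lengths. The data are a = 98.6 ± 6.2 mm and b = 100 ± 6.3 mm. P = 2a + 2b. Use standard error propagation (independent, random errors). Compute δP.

Absolute uncertainties add in quadrature for a linear combination:
  (2·δa)² = 154;  (2·δb)² = 159
δP = √(313) = 17.7 mm

17.7 mm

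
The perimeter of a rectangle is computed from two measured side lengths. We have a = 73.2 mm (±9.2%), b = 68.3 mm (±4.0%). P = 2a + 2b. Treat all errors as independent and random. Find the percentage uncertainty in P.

5.14%

P is a linear combination, so absolute uncertainties add in quadrature:
  (2·δa)² = 181;  (2·δb)² = 29.9
δP = √(211) = 14.5 mm
P = 283 mm, so δP/P = 14.5/283 = 0.0514.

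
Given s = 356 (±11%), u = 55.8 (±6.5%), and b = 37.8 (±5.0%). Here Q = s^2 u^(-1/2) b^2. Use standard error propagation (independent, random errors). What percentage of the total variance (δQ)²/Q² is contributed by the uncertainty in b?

16.8%

(δQ/Q)² = (2·δs/s)² + (−½·δu/u)² + (2·δb/b)²
  s term: (2×0.110)² = 0.0484
  u term: (-0.5×0.0650)² = 0.00106
  b term: (2×0.0500)² = 0.0100
Total = 0.0595. Share from b = 0.0100/0.0595 = 0.168.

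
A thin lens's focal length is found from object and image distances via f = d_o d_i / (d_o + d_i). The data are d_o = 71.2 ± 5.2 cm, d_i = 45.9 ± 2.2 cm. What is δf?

∂f/∂d_o = (d_i/(d_o+d_i))² = 0.154;  ∂f/∂d_i = (d_o/(d_o+d_i))² = 0.370
δf = √((∂f/∂d_o · δd_o)² + (∂f/∂d_i · δd_i)²) = √(0.638 + 0.662) = 1.14 cm

1.14 cm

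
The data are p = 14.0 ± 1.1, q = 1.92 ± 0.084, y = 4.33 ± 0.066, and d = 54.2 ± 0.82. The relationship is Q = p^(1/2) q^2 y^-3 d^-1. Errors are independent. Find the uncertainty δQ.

0.000336

Relative error in a monomial: (δQ/Q)² = Σ (nᵢ · δxᵢ/xᵢ)².
  (½·δp/p)² = (0.5×0.0786)² = 0.00154;  (2·δq/q)² = (2×0.0438)² = 0.00766;  (-3·δy/y)² = (-3×0.0152)² = 0.00209;  (-1·δd/d)² = (-1×0.0151)² = 0.000229
δQ/Q = √(0.0115) = 0.107
Q = 0.00313, so δQ = 0.107 × 0.00313 = 0.000336.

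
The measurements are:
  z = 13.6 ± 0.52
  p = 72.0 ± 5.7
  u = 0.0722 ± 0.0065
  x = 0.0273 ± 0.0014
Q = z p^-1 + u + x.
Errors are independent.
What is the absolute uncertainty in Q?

0.0179

Let w = z·p^-1 = 0.189. δw/w = √((1·δz/z)² + (-1·δp/p)²) = √(0.00146 + 0.00627) = 0.0879, so δw = 0.0166.
Q = w + u + x: δQ = √(δw² + δu² + δx²) = √(0.000276 + 4.22e-05 + 1.96e-06) = 0.0179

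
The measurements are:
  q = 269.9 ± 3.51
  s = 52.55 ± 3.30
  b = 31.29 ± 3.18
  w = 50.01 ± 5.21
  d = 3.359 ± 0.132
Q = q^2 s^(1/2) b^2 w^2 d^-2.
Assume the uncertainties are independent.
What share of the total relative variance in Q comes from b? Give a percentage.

44.6%

(δQ/Q)² = (2·δq/q)² + (½·δs/s)² + (2·δb/b)² + (2·δw/w)² + (-2·δd/d)²
  q term: (2×0.0130)² = 0.000677
  s term: (0.5×0.0628)² = 0.000986
  b term: (2×0.102)² = 0.0413
  w term: (2×0.104)² = 0.0434
  d term: (-2×0.0393)² = 0.00618
Total = 0.0926. Share from b = 0.0413/0.0926 = 0.446.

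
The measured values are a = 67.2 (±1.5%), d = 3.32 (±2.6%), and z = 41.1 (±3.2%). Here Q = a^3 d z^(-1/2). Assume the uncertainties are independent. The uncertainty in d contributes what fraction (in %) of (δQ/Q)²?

(δQ/Q)² = (3·δa/a)² + (1·δd/d)² + (−½·δz/z)²
  a term: (3×0.0150)² = 0.00202
  d term: (1×0.0260)² = 0.000676
  z term: (-0.5×0.0320)² = 0.000256
Total = 0.00296. Share from d = 0.000676/0.00296 = 0.229.

22.9%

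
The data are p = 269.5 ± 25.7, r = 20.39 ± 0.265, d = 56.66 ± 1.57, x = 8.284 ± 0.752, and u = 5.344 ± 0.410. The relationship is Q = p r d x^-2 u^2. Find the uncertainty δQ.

33400

Relative error in a monomial: (δQ/Q)² = Σ (nᵢ · δxᵢ/xᵢ)².
  (1·δp/p)² = (1×0.0954)² = 0.00909;  (1·δr/r)² = (1×0.0130)² = 0.000169;  (1·δd/d)² = (1×0.0277)² = 0.000768;  (-2·δx/x)² = (-2×0.0908)² = 0.0330;  (2·δu/u)² = (2×0.0767)² = 0.0235
δQ/Q = √(0.0665) = 0.258
Q = 129600, so δQ = 0.258 × 129600 = 33400.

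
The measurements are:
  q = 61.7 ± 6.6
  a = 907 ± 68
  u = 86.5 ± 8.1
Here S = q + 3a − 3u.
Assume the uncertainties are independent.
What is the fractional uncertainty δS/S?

Absolute uncertainties add in quadrature for a linear combination:
  (δq)² = 43.6;  (3·δa)² = 41600;  (3·δu)² = 590
δS = √(42300) = 206
S = 2520, so δS/S = 206/2520 = 0.0815.

0.0815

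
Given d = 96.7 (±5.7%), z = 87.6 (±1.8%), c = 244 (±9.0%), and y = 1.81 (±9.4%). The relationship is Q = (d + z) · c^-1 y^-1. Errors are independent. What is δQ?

Let u = d + z = 184. δu = √(δd² + δz²) = √(30.4 + 2.49) = 5.73, so δu/u = 0.0311.
Q is then a monomial in u, c, y:
δQ/Q = √((δu/u)² + (-1·δc/c)² + (-1·δy/y)²) = √(0.000968 + 0.00810 + 0.00884) = 0.134
Q = 0.417, so δQ = 0.134 × 0.417 = 0.0558.

0.0558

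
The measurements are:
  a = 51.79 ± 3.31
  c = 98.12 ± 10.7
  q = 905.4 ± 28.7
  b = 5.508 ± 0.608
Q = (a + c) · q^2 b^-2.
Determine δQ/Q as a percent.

Let u = a + c = 149.9. δu = √(δa² + δc²) = √(11.0 + 114) = 11.2, so δu/u = 0.0747.
Q is then a monomial in u, q, b:
δQ/Q = √((δu/u)² + (2·δq/q)² + (-2·δb/b)²) = √(0.00558 + 0.00402 + 0.0487) = 0.242

24.2%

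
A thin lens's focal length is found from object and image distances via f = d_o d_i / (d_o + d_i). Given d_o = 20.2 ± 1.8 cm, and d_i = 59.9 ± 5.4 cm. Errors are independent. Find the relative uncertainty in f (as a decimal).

∂f/∂d_o = (d_i/(d_o+d_i))² = 0.559;  ∂f/∂d_i = (d_o/(d_o+d_i))² = 0.0636
δf = √((∂f/∂d_o · δd_o)² + (∂f/∂d_i · δd_i)²) = √(1.01 + 0.118) = 1.06 cm
f = 15.1 cm, so δf/f = 1.06/15.1 = 0.0704.

0.0704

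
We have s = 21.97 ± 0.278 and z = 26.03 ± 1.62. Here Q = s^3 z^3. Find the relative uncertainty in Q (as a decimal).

Since Q is a product/quotient, work with relative uncertainties:
  (3·δs/s)² = (3×0.0127)² = 0.00144;  (3·δz/z)² = (3×0.0622)² = 0.0349
δQ/Q = √(0.0363) = 0.191

0.191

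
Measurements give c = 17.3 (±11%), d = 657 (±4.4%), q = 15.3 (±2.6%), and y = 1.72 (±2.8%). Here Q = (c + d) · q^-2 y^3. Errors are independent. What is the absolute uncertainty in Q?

Let u = c + d = 674. δu = √(δc² + δd²) = √(3.62 + 836) = 29.0, so δu/u = 0.0430.
Q is then a monomial in u, q, y:
δQ/Q = √((δu/u)² + (-2·δq/q)² + (3·δy/y)²) = √(0.00185 + 0.00270 + 0.00706) = 0.108
Q = 14.7, so δQ = 0.108 × 14.7 = 1.58.

1.58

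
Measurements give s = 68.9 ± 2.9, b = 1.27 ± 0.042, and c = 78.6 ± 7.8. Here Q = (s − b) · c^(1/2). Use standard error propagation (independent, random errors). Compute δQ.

39.3

Let u = s − b = 67.6. δu = √(δs² + δb²) = √(8.41 + 0.00176) = 2.90, so δu/u = 0.0429.
Q is then a monomial in u, c:
δQ/Q = √((δu/u)² + (½·δc/c)²) = √(0.00184 + 0.00246) = 0.0656
Q = 600, so δQ = 0.0656 × 600 = 39.3.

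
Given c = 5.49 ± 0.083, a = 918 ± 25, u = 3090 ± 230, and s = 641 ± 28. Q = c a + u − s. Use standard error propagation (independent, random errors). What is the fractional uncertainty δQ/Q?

0.0374

Let p = c·a = 5040. δp/p = √((1·δc/c)² + (1·δa/a)²) = √(0.000229 + 0.000742) = 0.0311, so δp = 157.
Q = p + u − s: δQ = √(δp² + δu² + δs²) = √(24600 + 52900 + 784) = 280
Q = 7490, so δQ/Q = 280/7490 = 0.0374.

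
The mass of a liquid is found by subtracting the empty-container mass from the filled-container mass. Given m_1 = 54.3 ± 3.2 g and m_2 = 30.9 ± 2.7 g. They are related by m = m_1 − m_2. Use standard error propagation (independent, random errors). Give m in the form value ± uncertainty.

23.4 ± 4.19 g

Each term contributes (cᵢ δxᵢ)² to (δm)²:
  (δm_1)² = 10.2;  (δm_2)² = 7.29
δm = √(17.5) = 4.19 g
m = 23.4 g.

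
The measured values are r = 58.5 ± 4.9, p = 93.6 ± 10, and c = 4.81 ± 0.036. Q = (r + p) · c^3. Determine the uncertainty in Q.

1300

Let u = r + p = 152. δu = √(δr² + δp²) = √(24.0 + 100) = 11.1, so δu/u = 0.0732.
Q is then a monomial in u, c:
δQ/Q = √((δu/u)² + (3·δc/c)²) = √(0.00536 + 0.000504) = 0.0766
Q = 16900, so δQ = 0.0766 × 16900 = 1300.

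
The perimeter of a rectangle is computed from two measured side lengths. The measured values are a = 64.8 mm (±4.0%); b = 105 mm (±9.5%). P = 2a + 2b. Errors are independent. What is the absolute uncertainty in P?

For a sum/difference, combine absolute errors in quadrature:
  (2·δa)² = 26.9;  (2·δb)² = 398
δP = √(425) = 20.6 mm

20.6 mm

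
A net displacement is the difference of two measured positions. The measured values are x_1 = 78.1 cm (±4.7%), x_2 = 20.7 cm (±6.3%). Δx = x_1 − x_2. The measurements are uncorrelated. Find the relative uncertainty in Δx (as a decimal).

0.0679

For a sum/difference, combine absolute errors in quadrature:
  (δx_1)² = 13.5;  (δx_2)² = 1.70
δΔx = √(15.2) = 3.90 cm
Δx = 57.4 cm, so δΔx/Δx = 3.90/57.4 = 0.0679.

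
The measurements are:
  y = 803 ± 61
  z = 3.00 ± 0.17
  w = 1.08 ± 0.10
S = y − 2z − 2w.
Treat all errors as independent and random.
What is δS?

For a sum/difference, combine absolute errors in quadrature:
  (δy)² = 3720;  (2·δz)² = 0.116;  (2·δw)² = 0.0400
δS = √(3720) = 61.0

61.0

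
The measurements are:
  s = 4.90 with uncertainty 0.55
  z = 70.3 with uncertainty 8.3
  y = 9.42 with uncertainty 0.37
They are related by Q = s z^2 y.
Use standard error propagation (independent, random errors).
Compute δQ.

For a monomial Q ∝ s, z^2, y, fractional errors add in quadrature:
  (1·δs/s)² = (1×0.112)² = 0.0126;  (2·δz/z)² = (2×0.118)² = 0.0558;  (1·δy/y)² = (1×0.0393)² = 0.00154
δQ/Q = √(0.0699) = 0.264
Q = 2.28e+05, so δQ = 0.264 × 2.28e+05 = 60300.

60300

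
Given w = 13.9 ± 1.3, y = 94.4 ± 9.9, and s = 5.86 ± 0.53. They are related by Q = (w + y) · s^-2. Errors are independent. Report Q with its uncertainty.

Let u = w + y = 108. δu = √(δw² + δy²) = √(1.69 + 98.0) = 9.98, so δu/u = 0.0922.
Q is then a monomial in u, s:
δQ/Q = √((δu/u)² + (-2·δs/s)²) = √(0.00850 + 0.0327) = 0.203
Q = 3.15, so δQ = 0.203 × 3.15 = 0.640.

3.15 ± 0.640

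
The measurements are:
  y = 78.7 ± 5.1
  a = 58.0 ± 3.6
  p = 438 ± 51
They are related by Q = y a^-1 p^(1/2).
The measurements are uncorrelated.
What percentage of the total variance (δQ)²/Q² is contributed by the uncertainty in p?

29.6%

(δQ/Q)² = (1·δy/y)² + (-1·δa/a)² + (½·δp/p)²
  y term: (1×0.0648)² = 0.00420
  a term: (-1×0.0621)² = 0.00385
  p term: (0.5×0.116)² = 0.00339
Total = 0.0114. Share from p = 0.00339/0.0114 = 0.296.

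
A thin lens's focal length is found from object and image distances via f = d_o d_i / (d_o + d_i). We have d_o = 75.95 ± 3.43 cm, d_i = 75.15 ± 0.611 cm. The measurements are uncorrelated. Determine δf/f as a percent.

∂f/∂d_o = (d_i/(d_o+d_i))² = 0.247;  ∂f/∂d_i = (d_o/(d_o+d_i))² = 0.253
δf = √((∂f/∂d_o · δd_o)² + (∂f/∂d_i · δd_i)²) = √(0.720 + 0.0238) = 0.862 cm
f = 37.77 cm, so δf/f = 0.862/37.77 = 0.0228.

2.28%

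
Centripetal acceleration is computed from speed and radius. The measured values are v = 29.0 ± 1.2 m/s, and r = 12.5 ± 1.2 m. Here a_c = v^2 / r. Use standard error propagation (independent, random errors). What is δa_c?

a_c is a product of powers, so relative uncertainties combine in quadrature:
  (2·δv/v)² = (2×0.0414)² = 0.00685;  (-1·δr/r)² = (-1×0.0960)² = 0.00922
δa_c/a_c = √(0.0161) = 0.127
a_c = 67.3 m/s^2, so δa_c = 0.127 × 67.3 = 8.53 m/s^2.

8.53 m/s^2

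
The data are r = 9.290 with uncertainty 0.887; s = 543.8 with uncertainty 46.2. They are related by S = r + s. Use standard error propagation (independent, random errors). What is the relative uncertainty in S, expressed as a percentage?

8.35%

S is a linear combination, so absolute uncertainties add in quadrature:
  (δr)² = 0.787;  (δs)² = 2130
δS = √(2140) = 46.2
S = 553.1, so δS/S = 46.2/553.1 = 0.0835.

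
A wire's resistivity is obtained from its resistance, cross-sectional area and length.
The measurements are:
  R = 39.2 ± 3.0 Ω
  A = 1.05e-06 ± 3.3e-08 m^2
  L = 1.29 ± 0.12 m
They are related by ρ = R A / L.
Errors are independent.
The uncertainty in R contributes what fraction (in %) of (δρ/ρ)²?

(δρ/ρ)² = (1·δR/R)² + (1·δA/A)² + (-1·δL/L)²
  R term: (1×0.0765)² = 0.00586
  A term: (1×0.0314)² = 0.000988
  L term: (-1×0.0930)² = 0.00865
Total = 0.0155. Share from R = 0.00586/0.0155 = 0.378.

37.8%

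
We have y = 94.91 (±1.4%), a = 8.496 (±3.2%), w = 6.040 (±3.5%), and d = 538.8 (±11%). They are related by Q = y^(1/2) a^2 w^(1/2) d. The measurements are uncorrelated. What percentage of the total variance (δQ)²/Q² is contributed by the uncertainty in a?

24.7%

(δQ/Q)² = (½·δy/y)² + (2·δa/a)² + (½·δw/w)² + (1·δd/d)²
  y term: (0.5×0.0140)² = 4.9e-05
  a term: (2×0.0320)² = 0.00410
  w term: (0.5×0.0350)² = 0.000306
  d term: (1×0.110)² = 0.0121
Total = 0.0166. Share from a = 0.00410/0.0166 = 0.247.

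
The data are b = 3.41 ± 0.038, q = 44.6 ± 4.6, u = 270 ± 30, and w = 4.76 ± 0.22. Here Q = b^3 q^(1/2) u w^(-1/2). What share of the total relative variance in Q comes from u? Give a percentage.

74.1%

(δQ/Q)² = (3·δb/b)² + (½·δq/q)² + (1·δu/u)² + (−½·δw/w)²
  b term: (3×0.0111)² = 0.00112
  q term: (0.5×0.103)² = 0.00266
  u term: (1×0.111)² = 0.0123
  w term: (-0.5×0.0462)² = 0.000534
Total = 0.0167. Share from u = 0.0123/0.0167 = 0.741.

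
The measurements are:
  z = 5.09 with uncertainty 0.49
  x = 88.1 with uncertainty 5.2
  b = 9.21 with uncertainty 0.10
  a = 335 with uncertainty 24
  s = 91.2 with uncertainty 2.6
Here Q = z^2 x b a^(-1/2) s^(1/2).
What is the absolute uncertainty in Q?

2250

Since Q is a product/quotient, work with relative uncertainties:
  (2·δz/z)² = (2×0.0963)² = 0.0371;  (1·δx/x)² = (1×0.0590)² = 0.00348;  (1·δb/b)² = (1×0.0109)² = 0.000118;  (−½·δa/a)² = (-0.5×0.0716)² = 0.00128;  (½·δs/s)² = (0.5×0.0285)² = 0.000203
δQ/Q = √(0.0422) = 0.205
Q = 11000, so δQ = 0.205 × 11000 = 2250.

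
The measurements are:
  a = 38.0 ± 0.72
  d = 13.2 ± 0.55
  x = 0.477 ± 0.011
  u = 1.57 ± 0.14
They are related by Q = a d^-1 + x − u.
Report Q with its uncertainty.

Let p = a·d^-1 = 2.88. δp/p = √((1·δa/a)² + (-1·δd/d)²) = √(0.000359 + 0.00174) = 0.0458, so δp = 0.132.
Q = p + x − u: δQ = √(δp² + δx² + δu²) = √(0.0174 + 0.000121 + 0.0196) = 0.193
Q = 1.79.

1.79 ± 0.193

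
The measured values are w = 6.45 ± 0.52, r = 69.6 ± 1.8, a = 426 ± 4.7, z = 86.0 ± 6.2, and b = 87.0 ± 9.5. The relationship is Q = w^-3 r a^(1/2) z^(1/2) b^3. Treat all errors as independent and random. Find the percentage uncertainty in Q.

41.0%

For a monomial Q ∝ w^-3, r, a^(1/2), z^(1/2), b^3, fractional errors add in quadrature:
  (-3·δw/w)² = (-3×0.0806)² = 0.0585;  (1·δr/r)² = (1×0.0259)² = 0.000669;  (½·δa/a)² = (0.5×0.0110)² = 3.04e-05;  (½·δz/z)² = (0.5×0.0721)² = 0.00130;  (3·δb/b)² = (3×0.109)² = 0.107
δQ/Q = √(0.168) = 0.410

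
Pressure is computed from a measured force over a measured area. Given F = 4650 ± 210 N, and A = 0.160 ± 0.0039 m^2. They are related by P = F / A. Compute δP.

P is a product of powers, so relative uncertainties combine in quadrature:
  (1·δF/F)² = (1×0.0452)² = 0.00204;  (-1·δA/A)² = (-1×0.0244)² = 0.000594
δP/P = √(0.00263) = 0.0513
P = 29100 Pa, so δP = 0.0513 × 29100 = 1490 Pa.

1490 Pa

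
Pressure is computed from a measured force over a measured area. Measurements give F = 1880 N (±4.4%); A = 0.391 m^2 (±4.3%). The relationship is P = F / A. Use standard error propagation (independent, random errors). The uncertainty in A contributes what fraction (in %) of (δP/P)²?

(δP/P)² = (1·δF/F)² + (-1·δA/A)²
  F term: (1×0.0440)² = 0.00194
  A term: (-1×0.0430)² = 0.00185
Total = 0.00379. Share from A = 0.00185/0.00379 = 0.489.

48.9%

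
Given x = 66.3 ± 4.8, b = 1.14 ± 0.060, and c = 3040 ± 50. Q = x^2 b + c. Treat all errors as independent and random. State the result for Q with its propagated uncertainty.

Let p = x^2·b = 5010. δp/p = √((2·δx/x)² + (1·δb/b)²) = √(0.0210 + 0.00277) = 0.154, so δp = 772.
Q = p + c: δQ = √(δp² + δc²) = √(5.96e+05 + 2500) = 774
Q = 8050.

8050 ± 774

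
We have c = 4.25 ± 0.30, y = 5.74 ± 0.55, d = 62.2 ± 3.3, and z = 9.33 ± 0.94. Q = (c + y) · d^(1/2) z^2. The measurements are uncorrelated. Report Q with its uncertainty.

6860 ± 1460

Let u = c + y = 9.99. δu = √(δc² + δy²) = √(0.0900 + 0.303) = 0.626, so δu/u = 0.0627.
Q is then a monomial in u, d, z:
δQ/Q = √((δu/u)² + (½·δd/d)² + (2·δz/z)²) = √(0.00393 + 0.000704 + 0.0406) = 0.213
Q = 6860, so δQ = 0.213 × 6860 = 1460.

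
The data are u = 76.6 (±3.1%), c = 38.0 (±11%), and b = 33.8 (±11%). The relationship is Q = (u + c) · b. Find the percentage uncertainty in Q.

Let w = u + c = 115. δw = √(δu² + δc²) = √(5.64 + 17.5) = 4.81, so δw/w = 0.0419.
Q is then a monomial in w, b:
δQ/Q = √((δw/w)² + (1·δb/b)²) = √(0.00176 + 0.0121) = 0.118

11.8%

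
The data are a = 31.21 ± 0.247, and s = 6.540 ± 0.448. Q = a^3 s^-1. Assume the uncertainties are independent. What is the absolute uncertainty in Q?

Q is a product of powers, so relative uncertainties combine in quadrature:
  (3·δa/a)² = (3×0.00791)² = 0.000564;  (-1·δs/s)² = (-1×0.0685)² = 0.00469
δQ/Q = √(0.00526) = 0.0725
Q = 4648, so δQ = 0.0725 × 4648 = 337.

337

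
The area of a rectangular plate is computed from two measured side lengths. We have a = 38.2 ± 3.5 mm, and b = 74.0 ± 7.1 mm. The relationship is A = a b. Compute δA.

For a monomial A ∝ a, b, fractional errors add in quadrature:
  (1·δa/a)² = (1×0.0916)² = 0.00839;  (1·δb/b)² = (1×0.0959)² = 0.00921
δA/A = √(0.0176) = 0.133
A = 2830 mm^2, so δA = 0.133 × 2830 = 375 mm^2.

375 mm^2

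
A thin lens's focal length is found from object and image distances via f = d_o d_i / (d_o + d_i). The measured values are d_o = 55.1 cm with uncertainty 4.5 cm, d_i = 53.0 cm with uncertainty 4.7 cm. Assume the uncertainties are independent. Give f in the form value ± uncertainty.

∂f/∂d_o = (d_i/(d_o+d_i))² = 0.240;  ∂f/∂d_i = (d_o/(d_o+d_i))² = 0.260
δf = √((∂f/∂d_o · δd_o)² + (∂f/∂d_i · δd_i)²) = √(1.17 + 1.49) = 1.63 cm
f = 27.0 cm.

27.0 ± 1.63 cm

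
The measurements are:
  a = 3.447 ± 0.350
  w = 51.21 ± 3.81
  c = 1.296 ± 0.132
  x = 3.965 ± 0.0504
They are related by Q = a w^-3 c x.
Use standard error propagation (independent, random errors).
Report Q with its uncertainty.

For a monomial Q ∝ a, w^-3, c, x, fractional errors add in quadrature:
  (1·δa/a)² = (1×0.102)² = 0.0103;  (-3·δw/w)² = (-3×0.0744)² = 0.0498;  (1·δc/c)² = (1×0.102)² = 0.0104;  (1·δx/x)² = (1×0.0127)² = 0.000162
δQ/Q = √(0.0707) = 0.266
Q = 0.0001319, so δQ = 0.266 × 0.0001319 = 3.51e-05.

(1.319 ± 0.351) × 10^-4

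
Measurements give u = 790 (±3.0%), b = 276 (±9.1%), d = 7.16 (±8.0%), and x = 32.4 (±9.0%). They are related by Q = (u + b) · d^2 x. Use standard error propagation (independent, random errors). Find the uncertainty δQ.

Let w = u + b = 1070. δw = √(δu² + δb²) = √(562 + 631) = 34.5, so δw/w = 0.0324.
Q is then a monomial in w, d, x:
δQ/Q = √((δw/w)² + (2·δd/d)² + (1·δx/x)²) = √(0.00105 + 0.0256 + 0.00810) = 0.186
Q = 1.77e+06, so δQ = 0.186 × 1.77e+06 = 3.3e+05.

3.3e+05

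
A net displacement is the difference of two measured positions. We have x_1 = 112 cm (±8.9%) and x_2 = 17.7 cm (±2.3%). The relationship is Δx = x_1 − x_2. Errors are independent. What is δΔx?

Δx is a linear combination, so absolute uncertainties add in quadrature:
  (δx_1)² = 99.4;  (δx_2)² = 0.166
δΔx = √(99.5) = 9.98 cm

9.98 cm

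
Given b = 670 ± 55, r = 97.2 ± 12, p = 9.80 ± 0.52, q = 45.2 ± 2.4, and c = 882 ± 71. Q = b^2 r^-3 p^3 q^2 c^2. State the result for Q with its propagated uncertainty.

Products/powers → add relative errors in quadrature, weighted by exponent:
  (2·δb/b)² = (2×0.0821)² = 0.0270;  (-3·δr/r)² = (-3×0.123)² = 0.137;  (3·δp/p)² = (3×0.0531)² = 0.0253;  (2·δq/q)² = (2×0.0531)² = 0.0113;  (2·δc/c)² = (2×0.0805)² = 0.0259
δQ/Q = √(0.227) = 0.476
Q = 7.31e+11, so δQ = 0.476 × 7.31e+11 = 3.48e+11.

(7.31 ± 3.48) × 10^11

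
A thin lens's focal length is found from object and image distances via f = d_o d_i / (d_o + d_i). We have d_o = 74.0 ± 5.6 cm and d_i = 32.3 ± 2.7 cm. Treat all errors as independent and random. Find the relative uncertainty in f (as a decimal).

0.0626

∂f/∂d_o = (d_i/(d_o+d_i))² = 0.0923;  ∂f/∂d_i = (d_o/(d_o+d_i))² = 0.485
δf = √((∂f/∂d_o · δd_o)² + (∂f/∂d_i · δd_i)²) = √(0.267 + 1.71) = 1.41 cm
f = 22.5 cm, so δf/f = 1.41/22.5 = 0.0626.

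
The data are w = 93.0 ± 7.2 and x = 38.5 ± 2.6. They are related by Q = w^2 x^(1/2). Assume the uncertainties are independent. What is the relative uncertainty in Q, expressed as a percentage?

Relative error in a monomial: (δQ/Q)² = Σ (nᵢ · δxᵢ/xᵢ)².
  (2·δw/w)² = (2×0.0774)² = 0.0240;  (½·δx/x)² = (0.5×0.0675)² = 0.00114
δQ/Q = √(0.0251) = 0.158

15.8%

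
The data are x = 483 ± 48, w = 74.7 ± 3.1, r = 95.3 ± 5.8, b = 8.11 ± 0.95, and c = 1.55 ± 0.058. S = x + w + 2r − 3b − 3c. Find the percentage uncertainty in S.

Sums and differences: (δS)² = Σ (cᵢ δxᵢ)².
  (δx)² = 2300;  (δw)² = 9.61;  (2·δr)² = 135;  (3·δb)² = 8.12;  (3·δc)² = 0.0303
δS = √(2460) = 49.6
S = 719, so δS/S = 49.6/719 = 0.0689.

6.89%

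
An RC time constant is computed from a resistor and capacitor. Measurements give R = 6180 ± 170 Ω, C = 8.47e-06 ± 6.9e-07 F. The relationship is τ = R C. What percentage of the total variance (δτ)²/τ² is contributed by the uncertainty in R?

(δτ/τ)² = (1·δR/R)² + (1·δC/C)²
  R term: (1×0.0275)² = 0.000757
  C term: (1×0.0815)² = 0.00664
Total = 0.00739. Share from R = 0.000757/0.00739 = 0.102.

10.2%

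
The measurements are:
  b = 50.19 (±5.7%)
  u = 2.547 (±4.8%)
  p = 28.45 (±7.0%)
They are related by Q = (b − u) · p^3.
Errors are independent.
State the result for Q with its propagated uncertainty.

Let w = b − u = 47.64. δw = √(δb² + δu²) = √(8.18 + 0.0149) = 2.86, so δw/w = 0.0601.
Q is then a monomial in w, p:
δQ/Q = √((δw/w)² + (3·δp/p)²) = √(0.00361 + 0.0441) = 0.218
Q = 1.097e+06, so δQ = 0.218 × 1.097e+06 = 2.4e+05.

(1.097 ± 0.240) × 10^6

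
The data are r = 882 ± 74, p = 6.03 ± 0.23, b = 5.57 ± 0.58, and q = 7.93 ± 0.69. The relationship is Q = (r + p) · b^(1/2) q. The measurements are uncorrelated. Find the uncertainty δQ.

2180

Let u = r + p = 888. δu = √(δr² + δp²) = √(5480 + 0.0529) = 74.0, so δu/u = 0.0833.
Q is then a monomial in u, b, q:
δQ/Q = √((δu/u)² + (½·δb/b)² + (1·δq/q)²) = √(0.00694 + 0.00271 + 0.00757) = 0.131
Q = 16600, so δQ = 0.131 × 16600 = 2180.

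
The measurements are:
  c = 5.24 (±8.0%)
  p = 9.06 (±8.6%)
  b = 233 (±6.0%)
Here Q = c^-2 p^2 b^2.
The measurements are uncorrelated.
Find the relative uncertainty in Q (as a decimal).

Each factor contributes (exponent × relative error)² to (δQ/Q)²:
  (-2·δc/c)² = (-2×0.0800)² = 0.0256;  (2·δp/p)² = (2×0.0860)² = 0.0296;  (2·δb/b)² = (2×0.0600)² = 0.0144
δQ/Q = √(0.0696) = 0.264

0.264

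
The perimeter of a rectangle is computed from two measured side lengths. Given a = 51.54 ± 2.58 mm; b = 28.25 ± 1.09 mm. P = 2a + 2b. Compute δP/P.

Absolute uncertainties add in quadrature for a linear combination:
  (2·δa)² = 26.6;  (2·δb)² = 4.75
δP = √(31.4) = 5.60 mm
P = 159.6 mm, so δP/P = 5.60/159.6 = 0.0351.

0.0351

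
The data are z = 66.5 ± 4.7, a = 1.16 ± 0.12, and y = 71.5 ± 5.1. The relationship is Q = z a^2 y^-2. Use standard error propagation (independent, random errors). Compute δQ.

0.00457

Each factor contributes (exponent × relative error)² to (δQ/Q)²:
  (1·δz/z)² = (1×0.0707)² = 0.00500;  (2·δa/a)² = (2×0.103)² = 0.0428;  (-2·δy/y)² = (-2×0.0713)² = 0.0204
δQ/Q = √(0.0682) = 0.261
Q = 0.0175, so δQ = 0.261 × 0.0175 = 0.00457.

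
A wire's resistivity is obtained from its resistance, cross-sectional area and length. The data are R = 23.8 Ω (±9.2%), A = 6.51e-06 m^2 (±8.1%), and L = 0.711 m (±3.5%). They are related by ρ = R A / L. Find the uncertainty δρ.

2.78e-05 Ω·m

Each factor contributes (exponent × relative error)² to (δρ/ρ)²:
  (1·δR/R)² = (1×0.0920)² = 0.00846;  (1·δA/A)² = (1×0.0810)² = 0.00656;  (-1·δL/L)² = (-1×0.0350)² = 0.00123
δρ/ρ = √(0.0163) = 0.127
ρ = 0.000218 Ω·m, so δρ = 0.127 × 0.000218 = 2.78e-05 Ω·m.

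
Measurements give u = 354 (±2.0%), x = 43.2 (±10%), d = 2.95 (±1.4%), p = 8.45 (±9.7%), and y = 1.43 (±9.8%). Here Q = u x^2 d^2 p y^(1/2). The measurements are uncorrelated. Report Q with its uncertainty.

(5.81 ± 1.34) × 10^7

Relative error in a monomial: (δQ/Q)² = Σ (nᵢ · δxᵢ/xᵢ)².
  (1·δu/u)² = (1×0.0200)² = 0.000400;  (2·δx/x)² = (2×0.100)² = 0.0400;  (2·δd/d)² = (2×0.0140)² = 0.000784;  (1·δp/p)² = (1×0.0970)² = 0.00941;  (½·δy/y)² = (0.5×0.0980)² = 0.00240
δQ/Q = √(0.0530) = 0.230
Q = 5.81e+07, so δQ = 0.230 × 5.81e+07 = 1.34e+07.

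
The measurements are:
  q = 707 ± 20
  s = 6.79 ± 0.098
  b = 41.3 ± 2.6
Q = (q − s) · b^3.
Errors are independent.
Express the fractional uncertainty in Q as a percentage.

Let u = q − s = 700. δu = √(δq² + δs²) = √(400 + 0.00960) = 20.0, so δu/u = 0.0286.
Q is then a monomial in u, b:
δQ/Q = √((δu/u)² + (3·δb/b)²) = √(0.000816 + 0.0357) = 0.191

19.1%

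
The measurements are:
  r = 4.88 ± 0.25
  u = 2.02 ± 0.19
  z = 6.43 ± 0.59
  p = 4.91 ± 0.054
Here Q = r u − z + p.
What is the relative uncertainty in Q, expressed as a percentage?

14.5%

Let w = r·u = 9.86. δw/w = √((1·δr/r)² + (1·δu/u)²) = √(0.00262 + 0.00885) = 0.107, so δw = 1.06.
Q = w − z + p: δQ = √(δw² + δz² + δp²) = √(1.11 + 0.348 + 0.00292) = 1.21
Q = 8.34, so δQ/Q = 1.21/8.34 = 0.145.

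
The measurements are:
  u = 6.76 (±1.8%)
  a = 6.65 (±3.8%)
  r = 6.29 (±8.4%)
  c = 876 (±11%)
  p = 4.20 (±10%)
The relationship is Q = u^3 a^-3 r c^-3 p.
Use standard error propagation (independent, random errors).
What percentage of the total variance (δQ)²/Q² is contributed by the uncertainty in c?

(δQ/Q)² = (3·δu/u)² + (-3·δa/a)² + (1·δr/r)² + (-3·δc/c)² + (1·δp/p)²
  u term: (3×0.0180)² = 0.00292
  a term: (-3×0.0380)² = 0.0130
  r term: (1×0.0840)² = 0.00706
  c term: (-3×0.110)² = 0.109
  p term: (1×0.100)² = 0.0100
Total = 0.142. Share from c = 0.109/0.142 = 0.768.

76.8%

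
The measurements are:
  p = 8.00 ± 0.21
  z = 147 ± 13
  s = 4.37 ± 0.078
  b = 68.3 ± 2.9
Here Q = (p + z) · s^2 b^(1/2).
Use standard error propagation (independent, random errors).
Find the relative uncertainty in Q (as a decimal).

0.0936

Let u = p + z = 155. δu = √(δp² + δz²) = √(0.0441 + 169) = 13.0, so δu/u = 0.0839.
Q is then a monomial in u, s, b:
δQ/Q = √((δu/u)² + (2·δs/s)² + (½·δb/b)²) = √(0.00704 + 0.00127 + 0.000451) = 0.0936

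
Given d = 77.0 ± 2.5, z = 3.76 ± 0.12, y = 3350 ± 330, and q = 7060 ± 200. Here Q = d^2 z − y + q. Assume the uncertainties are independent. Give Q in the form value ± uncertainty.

Let p = d^2·z = 22300. δp/p = √((2·δd/d)² + (1·δz/z)²) = √(0.00422 + 0.00102) = 0.0724, so δp = 1610.
Q = p − y + q: δQ = √(δp² + δy² + δq²) = √(2.6e+06 + 1.09e+05 + 40000) = 1660
Q = 26000.

26000 ± 1660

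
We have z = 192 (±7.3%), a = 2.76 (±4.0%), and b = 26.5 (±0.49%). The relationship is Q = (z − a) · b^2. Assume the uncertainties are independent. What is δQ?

Let u = z − a = 189. δu = √(δz² + δa²) = √(196 + 0.0122) = 14.0, so δu/u = 0.0741.
Q is then a monomial in u, b:
δQ/Q = √((δu/u)² + (2·δb/b)²) = √(0.00549 + 9.6e-05) = 0.0747
Q = 1.33e+05, so δQ = 0.0747 × 1.33e+05 = 9930.

9930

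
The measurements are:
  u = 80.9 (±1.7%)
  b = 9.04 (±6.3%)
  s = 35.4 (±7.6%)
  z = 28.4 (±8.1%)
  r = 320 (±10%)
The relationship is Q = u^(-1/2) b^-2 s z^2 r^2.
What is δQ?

Since Q is a product/quotient, work with relative uncertainties:
  (−½·δu/u)² = (-0.5×0.0170)² = 7.23e-05;  (-2·δb/b)² = (-2×0.0630)² = 0.0159;  (1·δs/s)² = (1×0.0760)² = 0.00578;  (2·δz/z)² = (2×0.0810)² = 0.0262;  (2·δr/r)² = (2×0.100)² = 0.0400
δQ/Q = √(0.0880) = 0.297
Q = 3.98e+06, so δQ = 0.297 × 3.98e+06 = 1.18e+06.

1.18e+06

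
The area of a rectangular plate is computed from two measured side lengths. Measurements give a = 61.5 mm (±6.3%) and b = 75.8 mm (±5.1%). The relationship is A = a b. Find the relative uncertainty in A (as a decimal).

0.0811

Relative error in a monomial: (δA/A)² = Σ (nᵢ · δxᵢ/xᵢ)².
  (1·δa/a)² = (1×0.0630)² = 0.00397;  (1·δb/b)² = (1×0.0510)² = 0.00260
δA/A = √(0.00657) = 0.0811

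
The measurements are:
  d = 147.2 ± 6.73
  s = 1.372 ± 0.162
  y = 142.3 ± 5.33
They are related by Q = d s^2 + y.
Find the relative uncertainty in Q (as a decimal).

Let p = d·s^2 = 277.1. δp/p = √((1·δd/d)² + (2·δs/s)²) = √(0.00209 + 0.0558) = 0.241, so δp = 66.6.
Q = p + y: δQ = √(δp² + δy²) = √(4440 + 28.4) = 66.9
Q = 419.4, so δQ/Q = 66.9/419.4 = 0.159.

0.159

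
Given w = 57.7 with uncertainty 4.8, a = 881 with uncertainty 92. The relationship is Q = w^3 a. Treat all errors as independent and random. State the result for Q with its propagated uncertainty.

For a monomial Q ∝ w^3, a, fractional errors add in quadrature:
  (3·δw/w)² = (3×0.0832)² = 0.0623;  (1·δa/a)² = (1×0.104)² = 0.0109
δQ/Q = √(0.0732) = 0.271
Q = 1.69e+08, so δQ = 0.271 × 1.69e+08 = 4.58e+07.

(1.69 ± 0.458) × 10^8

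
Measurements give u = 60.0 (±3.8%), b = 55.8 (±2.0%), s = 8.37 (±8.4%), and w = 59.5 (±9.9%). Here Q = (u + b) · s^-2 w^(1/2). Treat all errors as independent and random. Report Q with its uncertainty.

Let h = u + b = 116. δh = √(δu² + δb²) = √(5.20 + 1.25) = 2.54, so δh/h = 0.0219.
Q is then a monomial in h, s, w:
δQ/Q = √((δh/h)² + (-2·δs/s)² + (½·δw/w)²) = √(0.000481 + 0.0282 + 0.00245) = 0.177
Q = 12.8, so δQ = 0.177 × 12.8 = 2.25.

12.8 ± 2.25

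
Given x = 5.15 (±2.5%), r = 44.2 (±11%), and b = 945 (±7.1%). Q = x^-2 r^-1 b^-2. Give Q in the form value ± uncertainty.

(9.55 ± 1.78) × 10^-10

For a monomial Q ∝ x^-2, r^-1, b^-2, fractional errors add in quadrature:
  (-2·δx/x)² = (-2×0.0250)² = 0.00250;  (-1·δr/r)² = (-1×0.110)² = 0.0121;  (-2·δb/b)² = (-2×0.0710)² = 0.0202
δQ/Q = √(0.0348) = 0.186
Q = 9.55e-10, so δQ = 0.186 × 9.55e-10 = 1.78e-10.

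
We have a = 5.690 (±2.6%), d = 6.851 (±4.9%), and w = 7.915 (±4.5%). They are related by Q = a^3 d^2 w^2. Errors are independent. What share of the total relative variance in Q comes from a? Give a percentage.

(δQ/Q)² = (3·δa/a)² + (2·δd/d)² + (2·δw/w)²
  a term: (3×0.0260)² = 0.00608
  d term: (2×0.0490)² = 0.00960
  w term: (2×0.0450)² = 0.00810
Total = 0.0238. Share from a = 0.00608/0.0238 = 0.256.

25.6%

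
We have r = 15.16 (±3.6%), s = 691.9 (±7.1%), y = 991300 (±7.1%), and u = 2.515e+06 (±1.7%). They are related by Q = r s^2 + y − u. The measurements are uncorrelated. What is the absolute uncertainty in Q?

Let p = r·s^2 = 7.257e+06. δp/p = √((1·δr/r)² + (2·δs/s)²) = √(0.00130 + 0.0202) = 0.146, so δp = 1.06e+06.
Q = p + y − u: δQ = √(δp² + δy² + δu²) = √(1.13e+12 + 4.95e+09 + 1.83e+09) = 1.07e+06

1.07e+06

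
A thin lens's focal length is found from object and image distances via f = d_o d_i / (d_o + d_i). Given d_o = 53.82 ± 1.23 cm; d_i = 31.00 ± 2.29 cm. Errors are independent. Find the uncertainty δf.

0.937 cm

∂f/∂d_o = (d_i/(d_o+d_i))² = 0.134;  ∂f/∂d_i = (d_o/(d_o+d_i))² = 0.403
δf = √((∂f/∂d_o · δd_o)² + (∂f/∂d_i · δd_i)²) = √(0.0270 + 0.850) = 0.937 cm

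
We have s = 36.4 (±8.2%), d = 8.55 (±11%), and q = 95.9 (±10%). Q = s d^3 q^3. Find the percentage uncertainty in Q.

45.3%

Each factor contributes (exponent × relative error)² to (δQ/Q)²:
  (1·δs/s)² = (1×0.0820)² = 0.00672;  (3·δd/d)² = (3×0.110)² = 0.109;  (3·δq/q)² = (3×0.100)² = 0.0900
δQ/Q = √(0.206) = 0.453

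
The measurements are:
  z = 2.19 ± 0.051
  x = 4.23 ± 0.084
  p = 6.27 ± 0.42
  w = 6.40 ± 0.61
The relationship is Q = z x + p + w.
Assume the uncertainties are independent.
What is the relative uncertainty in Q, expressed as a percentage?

Let h = z·x = 9.26. δh/h = √((1·δz/z)² + (1·δx/x)²) = √(0.000542 + 0.000394) = 0.0306, so δh = 0.284.
Q = h + p + w: δQ = √(δh² + δp² + δw²) = √(0.0804 + 0.176 + 0.372) = 0.793
Q = 21.9, so δQ/Q = 0.793/21.9 = 0.0362.

3.62%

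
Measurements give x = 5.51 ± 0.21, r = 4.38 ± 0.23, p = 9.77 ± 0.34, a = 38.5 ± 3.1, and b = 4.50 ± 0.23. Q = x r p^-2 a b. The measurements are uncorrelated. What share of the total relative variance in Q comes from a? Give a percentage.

(δQ/Q)² = (1·δx/x)² + (1·δr/r)² + (-2·δp/p)² + (1·δa/a)² + (1·δb/b)²
  x term: (1×0.0381)² = 0.00145
  r term: (1×0.0525)² = 0.00276
  p term: (-2×0.0348)² = 0.00484
  a term: (1×0.0805)² = 0.00648
  b term: (1×0.0511)² = 0.00261
Total = 0.0182. Share from a = 0.00648/0.0182 = 0.357.

35.7%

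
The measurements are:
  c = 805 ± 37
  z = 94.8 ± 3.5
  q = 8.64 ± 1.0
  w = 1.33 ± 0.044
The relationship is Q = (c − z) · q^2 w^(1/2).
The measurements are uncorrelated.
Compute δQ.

14500

Let u = c − z = 710. δu = √(δc² + δz²) = √(1370 + 12.2) = 37.2, so δu/u = 0.0523.
Q is then a monomial in u, q, w:
δQ/Q = √((δu/u)² + (2·δq/q)² + (½·δw/w)²) = √(0.00274 + 0.0536 + 0.000274) = 0.238
Q = 61100, so δQ = 0.238 × 61100 = 14500.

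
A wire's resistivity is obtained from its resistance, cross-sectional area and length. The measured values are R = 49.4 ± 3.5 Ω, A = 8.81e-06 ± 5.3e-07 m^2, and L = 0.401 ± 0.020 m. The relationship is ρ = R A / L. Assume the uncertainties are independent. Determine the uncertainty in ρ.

Relative error in a monomial: (δρ/ρ)² = Σ (nᵢ · δxᵢ/xᵢ)².
  (1·δR/R)² = (1×0.0709)² = 0.00502;  (1·δA/A)² = (1×0.0602)² = 0.00362;  (-1·δL/L)² = (-1×0.0499)² = 0.00249
δρ/ρ = √(0.0111) = 0.105
ρ = 0.00109 Ω·m, so δρ = 0.105 × 0.00109 = 0.000114 Ω·m.

0.000114 Ω·m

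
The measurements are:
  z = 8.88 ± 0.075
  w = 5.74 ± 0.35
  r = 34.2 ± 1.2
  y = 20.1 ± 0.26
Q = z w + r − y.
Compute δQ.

3.37

Let p = z·w = 51.0. δp/p = √((1·δz/z)² + (1·δw/w)²) = √(7.13e-05 + 0.00372) = 0.0616, so δp = 3.14.
Q = p + r − y: δQ = √(δp² + δr² + δy²) = √(9.84 + 1.44 + 0.0676) = 3.37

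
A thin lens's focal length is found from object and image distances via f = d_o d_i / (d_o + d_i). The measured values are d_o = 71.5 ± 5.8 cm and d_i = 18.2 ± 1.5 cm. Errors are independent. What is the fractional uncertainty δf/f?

0.0677

∂f/∂d_o = (d_i/(d_o+d_i))² = 0.0412;  ∂f/∂d_i = (d_o/(d_o+d_i))² = 0.635
δf = √((∂f/∂d_o · δd_o)² + (∂f/∂d_i · δd_i)²) = √(0.0570 + 0.908) = 0.983 cm
f = 14.5 cm, so δf/f = 0.983/14.5 = 0.0677.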